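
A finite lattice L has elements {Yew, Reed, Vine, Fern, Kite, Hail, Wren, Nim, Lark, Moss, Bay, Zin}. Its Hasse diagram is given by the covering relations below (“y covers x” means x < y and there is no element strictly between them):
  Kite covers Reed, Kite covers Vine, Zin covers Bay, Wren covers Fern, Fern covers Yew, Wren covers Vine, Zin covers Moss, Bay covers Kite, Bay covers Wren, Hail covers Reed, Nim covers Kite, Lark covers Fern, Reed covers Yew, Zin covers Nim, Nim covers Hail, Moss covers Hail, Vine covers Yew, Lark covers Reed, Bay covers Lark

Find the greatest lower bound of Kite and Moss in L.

Common lower bounds of {Kite, Moss}: Reed, Yew.
The greatest among these is Reed.

Reed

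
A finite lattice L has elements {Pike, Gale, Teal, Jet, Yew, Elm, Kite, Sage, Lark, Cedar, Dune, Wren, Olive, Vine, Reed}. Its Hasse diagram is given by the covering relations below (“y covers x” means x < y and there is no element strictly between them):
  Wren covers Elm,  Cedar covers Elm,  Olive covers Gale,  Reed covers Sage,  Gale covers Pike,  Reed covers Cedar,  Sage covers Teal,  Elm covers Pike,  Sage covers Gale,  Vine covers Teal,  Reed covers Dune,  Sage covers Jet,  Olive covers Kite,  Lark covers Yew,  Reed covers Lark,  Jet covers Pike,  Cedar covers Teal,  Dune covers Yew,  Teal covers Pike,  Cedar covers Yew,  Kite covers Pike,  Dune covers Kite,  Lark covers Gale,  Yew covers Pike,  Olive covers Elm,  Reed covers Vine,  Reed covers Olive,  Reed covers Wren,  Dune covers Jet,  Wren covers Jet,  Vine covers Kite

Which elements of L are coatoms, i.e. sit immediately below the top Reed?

The coatoms are exactly the elements covered by Reed: Cedar, Dune, Lark, Olive, Sage, Vine, Wren.

Cedar, Dune, Lark, Olive, Sage, Vine, Wren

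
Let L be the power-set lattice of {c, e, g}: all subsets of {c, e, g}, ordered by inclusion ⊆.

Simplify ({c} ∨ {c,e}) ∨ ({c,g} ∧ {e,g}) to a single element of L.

{c} ∨ {c,e} = {c,e}
{c,g} ∧ {e,g} = {g}
{c,e} ∨ {g} = {c,e,g}

{c,e,g}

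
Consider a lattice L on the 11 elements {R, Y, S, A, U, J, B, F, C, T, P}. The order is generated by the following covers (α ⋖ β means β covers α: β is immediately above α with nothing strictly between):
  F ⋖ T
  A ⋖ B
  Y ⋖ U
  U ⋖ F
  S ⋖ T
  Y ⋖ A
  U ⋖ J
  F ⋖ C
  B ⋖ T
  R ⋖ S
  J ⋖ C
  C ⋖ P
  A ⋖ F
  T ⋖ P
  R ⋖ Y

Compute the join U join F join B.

T

Common upper bounds of {U, F, B}: P, T.
The least among these is T.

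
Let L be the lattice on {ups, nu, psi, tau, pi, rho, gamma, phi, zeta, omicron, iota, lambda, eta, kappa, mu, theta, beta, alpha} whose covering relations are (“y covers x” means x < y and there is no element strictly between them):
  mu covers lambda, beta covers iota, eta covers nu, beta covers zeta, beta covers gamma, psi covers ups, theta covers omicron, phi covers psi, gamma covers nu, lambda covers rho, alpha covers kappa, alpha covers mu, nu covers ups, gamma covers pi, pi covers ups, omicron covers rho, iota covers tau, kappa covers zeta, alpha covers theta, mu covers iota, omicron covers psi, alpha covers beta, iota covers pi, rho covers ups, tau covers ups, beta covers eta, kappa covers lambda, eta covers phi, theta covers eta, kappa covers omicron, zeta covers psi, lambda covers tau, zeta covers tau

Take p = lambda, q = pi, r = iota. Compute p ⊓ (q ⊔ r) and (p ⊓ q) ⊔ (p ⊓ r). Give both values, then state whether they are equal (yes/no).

tau; tau; yes

q ⊔ r = iota, so p ⊓ (q ⊔ r) = lambda ⊓ iota = tau.
p ⊓ q = ups and p ⊓ r = tau, so (p ⊓ q) ⊔ (p ⊓ r) = ups ⊔ tau = tau.
Equal: yes.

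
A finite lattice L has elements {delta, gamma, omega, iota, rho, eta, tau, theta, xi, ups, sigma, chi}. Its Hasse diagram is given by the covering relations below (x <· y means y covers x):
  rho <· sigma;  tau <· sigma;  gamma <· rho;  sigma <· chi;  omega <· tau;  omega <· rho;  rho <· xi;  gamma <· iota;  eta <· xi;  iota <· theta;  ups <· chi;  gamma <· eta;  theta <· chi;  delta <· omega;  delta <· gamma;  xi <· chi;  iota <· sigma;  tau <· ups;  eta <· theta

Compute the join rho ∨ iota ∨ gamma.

Common upper bounds of {rho, iota, gamma}: chi, sigma.
The least among these is sigma.

sigma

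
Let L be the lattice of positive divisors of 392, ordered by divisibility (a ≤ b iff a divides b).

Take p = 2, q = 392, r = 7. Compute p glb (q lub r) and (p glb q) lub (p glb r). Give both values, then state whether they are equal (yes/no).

2; 2; yes

q lub r = 392, so p glb (q lub r) = 2 glb 392 = 2.
p glb q = 2 and p glb r = 1, so (p glb q) lub (p glb r) = 2 lub 1 = 2.
Equal: yes.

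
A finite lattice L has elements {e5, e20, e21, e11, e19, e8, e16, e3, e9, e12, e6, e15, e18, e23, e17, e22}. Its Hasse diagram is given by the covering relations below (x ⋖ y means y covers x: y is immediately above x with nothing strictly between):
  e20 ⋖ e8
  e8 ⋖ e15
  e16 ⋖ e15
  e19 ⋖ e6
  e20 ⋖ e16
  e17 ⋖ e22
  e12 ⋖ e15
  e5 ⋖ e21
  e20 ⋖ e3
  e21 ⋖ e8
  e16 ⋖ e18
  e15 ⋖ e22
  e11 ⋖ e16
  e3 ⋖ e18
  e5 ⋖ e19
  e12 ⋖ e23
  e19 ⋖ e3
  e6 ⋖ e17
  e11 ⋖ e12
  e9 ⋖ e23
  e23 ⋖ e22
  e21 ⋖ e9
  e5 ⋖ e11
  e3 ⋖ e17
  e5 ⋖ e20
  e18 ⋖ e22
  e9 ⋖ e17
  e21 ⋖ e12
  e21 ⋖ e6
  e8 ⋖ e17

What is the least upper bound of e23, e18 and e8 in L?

e22

Common upper bounds of {e23, e18, e8}: e22.
The least among these is e22.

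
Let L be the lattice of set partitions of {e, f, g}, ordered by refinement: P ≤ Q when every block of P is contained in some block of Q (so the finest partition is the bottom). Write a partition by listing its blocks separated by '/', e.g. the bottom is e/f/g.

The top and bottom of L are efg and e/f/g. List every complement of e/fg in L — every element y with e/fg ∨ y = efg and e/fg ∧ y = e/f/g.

ef/g, eg/f

Need y with e/fg ∨ y = efg and e/fg ∧ y = e/f/g.
Checking each element gives: ef/g, eg/f.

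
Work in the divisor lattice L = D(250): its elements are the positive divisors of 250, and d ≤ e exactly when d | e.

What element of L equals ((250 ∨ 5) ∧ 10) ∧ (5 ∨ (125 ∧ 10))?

250 ∨ 5 = 250
250 ∧ 10 = 10
125 ∧ 10 = 5
5 ∨ 5 = 5
10 ∧ 5 = 5

5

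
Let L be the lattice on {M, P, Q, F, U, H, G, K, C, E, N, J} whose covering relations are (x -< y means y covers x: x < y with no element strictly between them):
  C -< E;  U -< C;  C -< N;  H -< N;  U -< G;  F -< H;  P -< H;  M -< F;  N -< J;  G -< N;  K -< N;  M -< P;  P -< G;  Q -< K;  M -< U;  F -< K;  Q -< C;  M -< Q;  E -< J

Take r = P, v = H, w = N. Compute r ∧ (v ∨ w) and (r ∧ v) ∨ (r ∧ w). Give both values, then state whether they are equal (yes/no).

v ∨ w = N, so r ∧ (v ∨ w) = P ∧ N = P.
r ∧ v = P and r ∧ w = P, so (r ∧ v) ∨ (r ∧ w) = P ∨ P = P.
Equal: yes.

P; P; yes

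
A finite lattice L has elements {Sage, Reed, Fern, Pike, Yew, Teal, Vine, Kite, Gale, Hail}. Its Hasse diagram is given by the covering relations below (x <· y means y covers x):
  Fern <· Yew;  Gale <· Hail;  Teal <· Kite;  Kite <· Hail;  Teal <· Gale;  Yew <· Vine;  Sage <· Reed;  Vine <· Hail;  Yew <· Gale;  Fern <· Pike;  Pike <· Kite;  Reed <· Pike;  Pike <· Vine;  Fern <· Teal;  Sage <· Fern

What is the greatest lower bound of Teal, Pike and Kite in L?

Common lower bounds of {Teal, Pike, Kite}: Fern, Sage.
The greatest among these is Fern.

Fern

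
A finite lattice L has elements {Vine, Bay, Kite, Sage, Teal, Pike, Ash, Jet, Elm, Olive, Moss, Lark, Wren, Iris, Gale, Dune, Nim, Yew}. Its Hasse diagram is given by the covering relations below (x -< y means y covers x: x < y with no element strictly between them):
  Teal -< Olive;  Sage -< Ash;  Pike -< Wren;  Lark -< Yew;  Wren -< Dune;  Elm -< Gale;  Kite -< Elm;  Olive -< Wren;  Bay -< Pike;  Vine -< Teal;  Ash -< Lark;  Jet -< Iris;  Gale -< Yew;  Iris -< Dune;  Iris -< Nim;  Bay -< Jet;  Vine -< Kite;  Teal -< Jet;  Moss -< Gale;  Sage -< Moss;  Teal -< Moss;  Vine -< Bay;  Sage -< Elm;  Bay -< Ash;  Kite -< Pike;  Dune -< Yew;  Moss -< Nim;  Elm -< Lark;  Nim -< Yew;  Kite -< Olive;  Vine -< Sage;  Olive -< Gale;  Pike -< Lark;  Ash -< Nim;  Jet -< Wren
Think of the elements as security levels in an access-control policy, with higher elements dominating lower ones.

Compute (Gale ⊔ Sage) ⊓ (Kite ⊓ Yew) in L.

Kite

Gale ∨ Sage = Gale
Kite ∧ Yew = Kite
Gale ∧ Kite = Kite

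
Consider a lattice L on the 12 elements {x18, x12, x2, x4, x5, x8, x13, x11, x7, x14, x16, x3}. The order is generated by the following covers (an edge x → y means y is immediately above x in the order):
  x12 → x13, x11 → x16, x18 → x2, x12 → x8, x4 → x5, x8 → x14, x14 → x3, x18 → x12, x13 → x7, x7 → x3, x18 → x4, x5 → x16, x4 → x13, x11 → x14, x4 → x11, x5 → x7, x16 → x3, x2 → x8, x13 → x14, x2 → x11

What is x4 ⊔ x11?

Common upper bounds of {x4, x11}: x11, x14, x16, x3.
The least among these is x11.

x11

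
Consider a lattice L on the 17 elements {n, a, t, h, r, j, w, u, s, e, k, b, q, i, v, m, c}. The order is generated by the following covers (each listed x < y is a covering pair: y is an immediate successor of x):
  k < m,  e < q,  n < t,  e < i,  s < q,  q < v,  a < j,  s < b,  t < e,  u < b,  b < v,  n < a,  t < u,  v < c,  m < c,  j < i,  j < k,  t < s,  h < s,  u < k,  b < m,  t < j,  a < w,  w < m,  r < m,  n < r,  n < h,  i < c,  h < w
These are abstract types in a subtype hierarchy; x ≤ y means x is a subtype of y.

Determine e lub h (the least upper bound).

Common upper bounds of {e, h}: c, q, v.
The least among these is q.

q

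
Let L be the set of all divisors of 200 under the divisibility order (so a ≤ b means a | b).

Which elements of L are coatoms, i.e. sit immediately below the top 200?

The coatoms are exactly the elements covered by 200: 100, 40.

100, 40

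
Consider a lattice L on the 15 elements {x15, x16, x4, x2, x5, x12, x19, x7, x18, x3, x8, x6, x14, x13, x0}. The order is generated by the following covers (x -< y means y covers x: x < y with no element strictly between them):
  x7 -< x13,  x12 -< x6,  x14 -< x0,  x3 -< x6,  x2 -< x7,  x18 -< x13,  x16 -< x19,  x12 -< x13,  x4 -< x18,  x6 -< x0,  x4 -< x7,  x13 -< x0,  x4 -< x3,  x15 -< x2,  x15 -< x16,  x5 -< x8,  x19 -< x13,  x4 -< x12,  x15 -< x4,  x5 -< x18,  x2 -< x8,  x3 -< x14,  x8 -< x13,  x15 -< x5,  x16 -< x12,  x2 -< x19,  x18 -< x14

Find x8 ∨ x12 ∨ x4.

Common upper bounds of {x8, x12, x4}: x0, x13.
The least among these is x13.

x13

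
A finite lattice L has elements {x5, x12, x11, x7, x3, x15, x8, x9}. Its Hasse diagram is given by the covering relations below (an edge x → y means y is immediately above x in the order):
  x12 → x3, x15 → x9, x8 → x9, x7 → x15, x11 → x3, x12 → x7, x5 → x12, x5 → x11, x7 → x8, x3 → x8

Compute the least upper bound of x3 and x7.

x8

Common upper bounds of {x3, x7}: x8, x9.
The least among these is x8.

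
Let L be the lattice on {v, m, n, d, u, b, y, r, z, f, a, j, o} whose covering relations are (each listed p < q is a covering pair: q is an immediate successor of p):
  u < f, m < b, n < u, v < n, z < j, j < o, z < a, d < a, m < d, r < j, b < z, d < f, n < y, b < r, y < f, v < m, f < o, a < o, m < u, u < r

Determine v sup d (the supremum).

Common upper bounds of {v, d}: a, d, f, o.
The least among these is d.

d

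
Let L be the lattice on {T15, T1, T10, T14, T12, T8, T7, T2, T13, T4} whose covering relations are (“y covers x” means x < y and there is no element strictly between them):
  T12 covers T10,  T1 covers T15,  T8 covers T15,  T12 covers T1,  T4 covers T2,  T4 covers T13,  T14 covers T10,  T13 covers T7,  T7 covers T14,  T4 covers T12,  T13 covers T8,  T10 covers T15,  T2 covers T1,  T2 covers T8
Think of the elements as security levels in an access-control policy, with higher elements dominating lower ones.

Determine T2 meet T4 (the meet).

T2

Common lower bounds of {T2, T4}: T1, T15, T2, T8.
The greatest among these is T2.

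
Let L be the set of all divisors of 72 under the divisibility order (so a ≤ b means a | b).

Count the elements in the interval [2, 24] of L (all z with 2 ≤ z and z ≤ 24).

The interval [2, 24] = {12, 2, 24, 4, 6, 8}, which has 6 elements.

6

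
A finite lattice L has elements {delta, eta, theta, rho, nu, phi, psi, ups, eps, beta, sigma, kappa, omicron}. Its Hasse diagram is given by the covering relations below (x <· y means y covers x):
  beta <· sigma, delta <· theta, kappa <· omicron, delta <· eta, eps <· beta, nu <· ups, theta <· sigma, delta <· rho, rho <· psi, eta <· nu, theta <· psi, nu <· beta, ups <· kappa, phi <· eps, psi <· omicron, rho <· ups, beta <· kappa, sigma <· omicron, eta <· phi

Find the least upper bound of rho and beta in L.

kappa

Common upper bounds of {rho, beta}: kappa, omicron.
The least among these is kappa.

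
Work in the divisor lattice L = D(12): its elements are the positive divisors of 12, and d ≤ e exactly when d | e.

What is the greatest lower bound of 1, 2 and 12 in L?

In the divisibility order, the meet is the greatest common divisor: gcd(1, 2, 12) = 1.

1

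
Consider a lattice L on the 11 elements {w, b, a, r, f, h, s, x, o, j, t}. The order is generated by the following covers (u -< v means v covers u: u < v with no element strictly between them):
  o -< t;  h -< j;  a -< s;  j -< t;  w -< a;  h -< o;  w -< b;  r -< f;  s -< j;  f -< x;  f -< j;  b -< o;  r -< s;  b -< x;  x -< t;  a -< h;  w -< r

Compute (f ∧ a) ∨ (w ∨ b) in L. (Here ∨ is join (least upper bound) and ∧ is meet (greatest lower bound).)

f ∧ a = w
w ∨ b = b
w ∨ b = b

b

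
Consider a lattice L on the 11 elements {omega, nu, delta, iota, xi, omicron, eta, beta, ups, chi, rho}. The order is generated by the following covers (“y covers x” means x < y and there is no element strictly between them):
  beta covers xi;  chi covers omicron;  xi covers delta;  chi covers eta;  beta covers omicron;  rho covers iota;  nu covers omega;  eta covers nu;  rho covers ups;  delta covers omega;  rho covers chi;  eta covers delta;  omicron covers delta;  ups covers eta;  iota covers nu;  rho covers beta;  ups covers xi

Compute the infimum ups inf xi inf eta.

delta

Common lower bounds of {ups, xi, eta}: delta, omega.
The greatest among these is delta.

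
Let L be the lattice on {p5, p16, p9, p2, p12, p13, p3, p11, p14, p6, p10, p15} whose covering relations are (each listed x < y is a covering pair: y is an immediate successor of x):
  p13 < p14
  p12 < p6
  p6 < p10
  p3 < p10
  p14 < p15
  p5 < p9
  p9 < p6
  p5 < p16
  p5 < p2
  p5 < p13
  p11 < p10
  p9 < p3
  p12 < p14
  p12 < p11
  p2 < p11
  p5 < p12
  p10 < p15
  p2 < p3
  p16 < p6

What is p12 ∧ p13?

Common lower bounds of {p12, p13}: p5.
The greatest among these is p5.

p5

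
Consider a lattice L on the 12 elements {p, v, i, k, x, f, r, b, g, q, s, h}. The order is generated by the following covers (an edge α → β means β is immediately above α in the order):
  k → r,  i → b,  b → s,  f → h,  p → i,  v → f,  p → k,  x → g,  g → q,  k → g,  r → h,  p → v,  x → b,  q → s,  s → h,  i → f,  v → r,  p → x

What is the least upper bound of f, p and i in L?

f

Common upper bounds of {f, p, i}: f, h.
The least among these is f.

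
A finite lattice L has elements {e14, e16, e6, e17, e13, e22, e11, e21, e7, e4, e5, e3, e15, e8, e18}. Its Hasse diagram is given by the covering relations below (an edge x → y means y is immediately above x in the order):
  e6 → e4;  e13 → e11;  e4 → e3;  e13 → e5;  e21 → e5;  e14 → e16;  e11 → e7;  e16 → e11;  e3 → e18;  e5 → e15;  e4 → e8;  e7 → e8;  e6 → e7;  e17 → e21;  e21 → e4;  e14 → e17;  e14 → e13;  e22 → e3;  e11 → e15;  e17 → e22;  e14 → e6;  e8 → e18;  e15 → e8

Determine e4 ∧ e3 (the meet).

Common lower bounds of {e4, e3}: e14, e17, e21, e4, e6.
The greatest among these is e4.

e4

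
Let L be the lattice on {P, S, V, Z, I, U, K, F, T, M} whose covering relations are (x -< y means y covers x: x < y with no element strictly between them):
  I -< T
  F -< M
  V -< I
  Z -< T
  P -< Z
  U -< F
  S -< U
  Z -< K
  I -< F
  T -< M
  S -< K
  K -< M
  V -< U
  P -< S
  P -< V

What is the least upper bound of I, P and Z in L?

Common upper bounds of {I, P, Z}: M, T.
The least among these is T.

T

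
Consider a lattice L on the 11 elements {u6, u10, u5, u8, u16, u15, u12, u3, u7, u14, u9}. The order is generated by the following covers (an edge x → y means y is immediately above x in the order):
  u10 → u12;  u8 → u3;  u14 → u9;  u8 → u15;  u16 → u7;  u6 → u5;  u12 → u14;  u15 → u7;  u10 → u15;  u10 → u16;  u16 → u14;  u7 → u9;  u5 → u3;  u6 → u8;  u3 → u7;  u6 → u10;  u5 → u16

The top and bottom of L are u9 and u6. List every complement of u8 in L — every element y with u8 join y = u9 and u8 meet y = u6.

u12, u14

Need y with u8 ∨ y = u9 and u8 ∧ y = u6.
Checking each element gives: u12, u14.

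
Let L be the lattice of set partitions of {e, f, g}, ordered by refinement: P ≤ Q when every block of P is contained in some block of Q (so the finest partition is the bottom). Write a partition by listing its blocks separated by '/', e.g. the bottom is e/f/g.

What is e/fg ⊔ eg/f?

The join of e/fg and eg/f merges any blocks that overlap across the partitions, giving efg.

efg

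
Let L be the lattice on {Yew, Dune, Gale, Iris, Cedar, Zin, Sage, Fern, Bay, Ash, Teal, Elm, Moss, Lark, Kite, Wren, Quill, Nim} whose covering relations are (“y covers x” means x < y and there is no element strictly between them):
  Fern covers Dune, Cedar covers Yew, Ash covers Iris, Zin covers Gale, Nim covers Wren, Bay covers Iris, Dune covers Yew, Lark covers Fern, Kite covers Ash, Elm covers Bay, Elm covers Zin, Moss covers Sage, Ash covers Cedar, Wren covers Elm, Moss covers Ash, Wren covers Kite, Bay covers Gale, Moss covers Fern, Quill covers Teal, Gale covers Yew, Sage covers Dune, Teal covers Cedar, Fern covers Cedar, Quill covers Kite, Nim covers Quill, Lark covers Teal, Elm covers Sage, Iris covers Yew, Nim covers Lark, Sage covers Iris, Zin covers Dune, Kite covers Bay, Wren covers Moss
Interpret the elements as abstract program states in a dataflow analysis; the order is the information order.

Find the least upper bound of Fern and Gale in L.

Wren

Common upper bounds of {Fern, Gale}: Nim, Wren.
The least among these is Wren.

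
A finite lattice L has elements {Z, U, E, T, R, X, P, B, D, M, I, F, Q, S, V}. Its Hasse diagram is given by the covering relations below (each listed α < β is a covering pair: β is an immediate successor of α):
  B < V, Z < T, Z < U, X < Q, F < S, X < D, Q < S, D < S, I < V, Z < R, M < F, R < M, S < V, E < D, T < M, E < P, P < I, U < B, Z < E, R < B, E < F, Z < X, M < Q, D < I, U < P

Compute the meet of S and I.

D

Common lower bounds of {S, I}: D, E, X, Z.
The greatest among these is D.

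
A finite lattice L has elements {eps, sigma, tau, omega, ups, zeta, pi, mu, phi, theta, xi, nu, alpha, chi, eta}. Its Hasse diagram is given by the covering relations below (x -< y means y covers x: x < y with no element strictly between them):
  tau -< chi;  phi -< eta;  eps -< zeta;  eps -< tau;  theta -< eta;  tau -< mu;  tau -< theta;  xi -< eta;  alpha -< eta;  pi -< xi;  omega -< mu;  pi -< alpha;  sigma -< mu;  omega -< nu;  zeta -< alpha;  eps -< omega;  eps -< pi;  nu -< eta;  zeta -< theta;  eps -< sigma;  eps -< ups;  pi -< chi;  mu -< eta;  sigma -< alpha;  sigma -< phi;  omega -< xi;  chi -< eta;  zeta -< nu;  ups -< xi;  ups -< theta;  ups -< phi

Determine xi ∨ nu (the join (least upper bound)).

eta

Common upper bounds of {xi, nu}: eta.
The least among these is eta.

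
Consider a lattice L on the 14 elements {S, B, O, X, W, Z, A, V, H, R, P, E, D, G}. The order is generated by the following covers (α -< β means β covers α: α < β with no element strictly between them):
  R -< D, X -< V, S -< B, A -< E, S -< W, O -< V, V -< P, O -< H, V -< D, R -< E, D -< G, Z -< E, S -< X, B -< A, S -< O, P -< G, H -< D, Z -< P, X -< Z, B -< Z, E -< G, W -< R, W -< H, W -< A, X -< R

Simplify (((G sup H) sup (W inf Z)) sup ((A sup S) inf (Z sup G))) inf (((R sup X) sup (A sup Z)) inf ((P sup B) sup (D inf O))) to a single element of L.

Z

G ∨ H = G
W ∧ Z = S
G ∨ S = G
A ∨ S = A
Z ∨ G = G
A ∧ G = A
G ∨ A = G
R ∨ X = R
A ∨ Z = E
R ∨ E = E
P ∨ B = P
D ∧ O = O
P ∨ O = P
E ∧ P = Z
G ∧ Z = Z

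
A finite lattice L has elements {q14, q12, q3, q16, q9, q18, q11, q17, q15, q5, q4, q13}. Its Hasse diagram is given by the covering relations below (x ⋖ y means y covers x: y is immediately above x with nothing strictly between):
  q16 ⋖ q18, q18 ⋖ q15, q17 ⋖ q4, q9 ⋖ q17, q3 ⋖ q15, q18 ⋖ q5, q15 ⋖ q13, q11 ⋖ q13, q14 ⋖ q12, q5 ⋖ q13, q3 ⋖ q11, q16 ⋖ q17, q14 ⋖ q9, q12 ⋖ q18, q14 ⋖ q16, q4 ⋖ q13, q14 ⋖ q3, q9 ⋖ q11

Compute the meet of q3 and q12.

Common lower bounds of {q3, q12}: q14.
The greatest among these is q14.

q14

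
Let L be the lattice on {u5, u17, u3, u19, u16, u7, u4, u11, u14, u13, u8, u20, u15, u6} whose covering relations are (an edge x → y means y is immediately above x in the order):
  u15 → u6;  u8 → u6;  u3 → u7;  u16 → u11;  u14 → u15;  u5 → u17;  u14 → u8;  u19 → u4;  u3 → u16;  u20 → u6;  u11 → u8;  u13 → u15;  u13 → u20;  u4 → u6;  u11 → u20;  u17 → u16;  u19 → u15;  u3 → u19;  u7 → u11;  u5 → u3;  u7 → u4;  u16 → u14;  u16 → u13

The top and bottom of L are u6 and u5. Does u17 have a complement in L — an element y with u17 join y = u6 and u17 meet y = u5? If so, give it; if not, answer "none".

u4

Need y with u17 ∨ y = u6 and u17 ∧ y = u5.
Checking each element gives: u4.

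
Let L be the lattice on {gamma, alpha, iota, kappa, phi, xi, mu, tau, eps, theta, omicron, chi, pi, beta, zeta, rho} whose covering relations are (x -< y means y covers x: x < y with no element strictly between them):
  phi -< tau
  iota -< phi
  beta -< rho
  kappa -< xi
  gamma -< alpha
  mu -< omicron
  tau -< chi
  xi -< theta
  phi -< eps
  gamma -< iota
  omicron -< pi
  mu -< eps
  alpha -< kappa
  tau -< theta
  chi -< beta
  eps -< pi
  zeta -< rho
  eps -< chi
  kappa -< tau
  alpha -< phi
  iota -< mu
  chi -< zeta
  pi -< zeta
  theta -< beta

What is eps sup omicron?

Common upper bounds of {eps, omicron}: pi, rho, zeta.
The least among these is pi.

pi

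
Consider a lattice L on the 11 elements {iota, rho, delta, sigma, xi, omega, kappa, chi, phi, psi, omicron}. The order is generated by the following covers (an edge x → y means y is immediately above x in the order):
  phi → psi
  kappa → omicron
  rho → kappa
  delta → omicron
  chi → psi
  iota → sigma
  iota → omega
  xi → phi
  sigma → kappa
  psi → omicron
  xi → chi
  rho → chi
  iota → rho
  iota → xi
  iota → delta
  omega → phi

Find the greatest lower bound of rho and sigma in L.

iota

Common lower bounds of {rho, sigma}: iota.
The greatest among these is iota.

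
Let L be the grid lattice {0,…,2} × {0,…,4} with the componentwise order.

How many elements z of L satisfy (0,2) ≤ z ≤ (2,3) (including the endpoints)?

The interval [(0,2), (2,3)] = {(0,2), (0,3), (1,2), (1,3), (2,2), (2,3)}, which has 6 elements.

6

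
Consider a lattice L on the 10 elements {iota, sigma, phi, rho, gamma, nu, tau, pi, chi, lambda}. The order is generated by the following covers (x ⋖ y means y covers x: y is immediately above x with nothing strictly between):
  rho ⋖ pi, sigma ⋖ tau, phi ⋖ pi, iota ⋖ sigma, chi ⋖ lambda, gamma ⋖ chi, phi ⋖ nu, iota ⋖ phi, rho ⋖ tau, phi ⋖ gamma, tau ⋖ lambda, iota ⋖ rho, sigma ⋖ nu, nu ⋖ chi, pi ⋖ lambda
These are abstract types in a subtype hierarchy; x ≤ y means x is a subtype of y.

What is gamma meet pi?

phi

Common lower bounds of {gamma, pi}: iota, phi.
The greatest among these is phi.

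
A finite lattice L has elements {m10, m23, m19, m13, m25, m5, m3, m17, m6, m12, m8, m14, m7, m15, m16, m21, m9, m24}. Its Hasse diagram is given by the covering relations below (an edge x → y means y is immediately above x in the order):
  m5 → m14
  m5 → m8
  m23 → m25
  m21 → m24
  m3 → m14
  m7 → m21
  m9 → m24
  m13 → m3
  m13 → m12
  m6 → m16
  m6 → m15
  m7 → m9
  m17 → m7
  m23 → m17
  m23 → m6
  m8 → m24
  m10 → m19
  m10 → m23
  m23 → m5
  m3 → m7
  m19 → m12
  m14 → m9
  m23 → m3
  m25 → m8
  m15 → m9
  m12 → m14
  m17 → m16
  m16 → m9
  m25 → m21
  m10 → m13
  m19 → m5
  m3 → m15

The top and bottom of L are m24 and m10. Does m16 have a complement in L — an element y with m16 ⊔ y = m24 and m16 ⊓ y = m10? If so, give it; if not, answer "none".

For every candidate y, either m16 ∨ y ≠ m24 or m16 ∧ y ≠ m10; no complement exists.

none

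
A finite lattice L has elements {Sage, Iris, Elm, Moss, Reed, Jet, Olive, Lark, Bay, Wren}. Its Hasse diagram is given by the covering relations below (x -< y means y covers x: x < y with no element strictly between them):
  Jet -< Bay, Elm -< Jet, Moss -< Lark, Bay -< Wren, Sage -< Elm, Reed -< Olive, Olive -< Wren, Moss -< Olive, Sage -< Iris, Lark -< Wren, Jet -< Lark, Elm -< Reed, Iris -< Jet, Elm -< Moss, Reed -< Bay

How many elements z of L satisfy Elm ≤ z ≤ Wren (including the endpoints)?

8

The interval [Elm, Wren] = {Bay, Elm, Jet, Lark, Moss, Olive, Reed, Wren}, which has 8 elements.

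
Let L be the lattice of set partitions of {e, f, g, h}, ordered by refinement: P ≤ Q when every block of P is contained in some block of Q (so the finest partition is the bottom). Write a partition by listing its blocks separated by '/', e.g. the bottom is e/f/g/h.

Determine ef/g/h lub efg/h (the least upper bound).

efg/h

The join of ef/g/h and efg/h merges any blocks that overlap across the partitions, giving efg/h.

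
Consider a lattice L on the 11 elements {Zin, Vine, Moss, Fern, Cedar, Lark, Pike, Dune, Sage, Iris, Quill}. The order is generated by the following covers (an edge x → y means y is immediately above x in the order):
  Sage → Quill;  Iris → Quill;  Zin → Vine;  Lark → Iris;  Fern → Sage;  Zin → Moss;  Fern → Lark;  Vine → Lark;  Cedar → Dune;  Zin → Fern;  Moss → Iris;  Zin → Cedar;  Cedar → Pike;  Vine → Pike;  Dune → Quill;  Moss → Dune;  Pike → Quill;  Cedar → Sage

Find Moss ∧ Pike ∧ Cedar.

Common lower bounds of {Moss, Pike, Cedar}: Zin.
The greatest among these is Zin.

Zin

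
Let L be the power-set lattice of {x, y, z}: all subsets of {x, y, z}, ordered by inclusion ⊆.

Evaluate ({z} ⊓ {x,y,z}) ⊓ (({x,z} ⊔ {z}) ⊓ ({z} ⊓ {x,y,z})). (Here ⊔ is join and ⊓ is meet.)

{z} ∧ {x,y,z} = {z}
{x,z} ∨ {z} = {x,z}
{z} ∧ {x,y,z} = {z}
{x,z} ∧ {z} = {z}
{z} ∧ {z} = {z}

{z}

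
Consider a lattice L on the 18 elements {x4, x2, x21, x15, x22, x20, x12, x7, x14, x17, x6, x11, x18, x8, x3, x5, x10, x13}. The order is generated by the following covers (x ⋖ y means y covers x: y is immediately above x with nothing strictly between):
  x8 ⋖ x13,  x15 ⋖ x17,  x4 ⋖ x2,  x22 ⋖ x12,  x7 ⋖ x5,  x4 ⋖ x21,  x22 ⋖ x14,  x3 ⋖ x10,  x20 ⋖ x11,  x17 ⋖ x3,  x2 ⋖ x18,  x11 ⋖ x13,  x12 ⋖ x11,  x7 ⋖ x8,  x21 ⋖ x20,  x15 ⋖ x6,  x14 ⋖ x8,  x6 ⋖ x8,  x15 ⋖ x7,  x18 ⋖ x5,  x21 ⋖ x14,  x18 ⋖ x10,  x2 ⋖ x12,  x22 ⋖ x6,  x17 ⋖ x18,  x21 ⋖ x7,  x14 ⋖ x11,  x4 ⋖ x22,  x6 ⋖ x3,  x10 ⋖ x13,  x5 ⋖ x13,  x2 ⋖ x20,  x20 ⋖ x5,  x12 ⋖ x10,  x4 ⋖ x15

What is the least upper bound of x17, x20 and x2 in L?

x5

Common upper bounds of {x17, x20, x2}: x13, x5.
The least among these is x5.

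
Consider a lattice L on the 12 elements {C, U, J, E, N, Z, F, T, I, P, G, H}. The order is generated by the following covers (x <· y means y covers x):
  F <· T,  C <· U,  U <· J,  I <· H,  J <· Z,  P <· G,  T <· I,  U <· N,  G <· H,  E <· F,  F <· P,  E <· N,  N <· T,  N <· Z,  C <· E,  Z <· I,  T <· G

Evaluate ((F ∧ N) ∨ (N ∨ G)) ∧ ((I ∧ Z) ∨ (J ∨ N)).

F ∧ N = E
N ∨ G = G
E ∨ G = G
I ∧ Z = Z
J ∨ N = Z
Z ∨ Z = Z
G ∧ Z = N

N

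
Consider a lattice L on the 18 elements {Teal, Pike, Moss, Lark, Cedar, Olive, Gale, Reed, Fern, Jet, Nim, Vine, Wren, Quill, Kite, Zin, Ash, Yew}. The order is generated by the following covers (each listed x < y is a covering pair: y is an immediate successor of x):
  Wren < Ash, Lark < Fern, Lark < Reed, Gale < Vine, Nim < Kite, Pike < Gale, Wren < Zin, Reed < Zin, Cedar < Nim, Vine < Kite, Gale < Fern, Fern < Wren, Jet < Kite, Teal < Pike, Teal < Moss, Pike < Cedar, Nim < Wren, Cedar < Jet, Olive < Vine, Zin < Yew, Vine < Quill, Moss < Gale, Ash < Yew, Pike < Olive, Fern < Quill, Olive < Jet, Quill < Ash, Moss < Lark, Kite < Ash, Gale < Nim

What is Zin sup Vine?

Common upper bounds of {Zin, Vine}: Yew.
The least among these is Yew.

Yew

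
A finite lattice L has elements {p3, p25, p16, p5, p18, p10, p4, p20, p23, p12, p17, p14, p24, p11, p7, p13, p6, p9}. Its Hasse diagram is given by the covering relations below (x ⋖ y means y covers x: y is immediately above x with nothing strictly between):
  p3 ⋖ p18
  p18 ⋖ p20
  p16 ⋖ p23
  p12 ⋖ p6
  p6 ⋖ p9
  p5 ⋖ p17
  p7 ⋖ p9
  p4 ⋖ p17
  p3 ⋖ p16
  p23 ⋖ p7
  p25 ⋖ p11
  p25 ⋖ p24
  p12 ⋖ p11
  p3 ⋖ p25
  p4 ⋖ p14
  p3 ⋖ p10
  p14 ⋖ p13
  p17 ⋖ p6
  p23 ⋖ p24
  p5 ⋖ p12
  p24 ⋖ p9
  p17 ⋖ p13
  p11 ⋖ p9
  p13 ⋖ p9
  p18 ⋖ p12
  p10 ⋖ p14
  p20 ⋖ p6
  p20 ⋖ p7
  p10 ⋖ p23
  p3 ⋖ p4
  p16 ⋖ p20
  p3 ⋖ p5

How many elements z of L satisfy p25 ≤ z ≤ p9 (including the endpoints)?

The interval [p25, p9] = {p11, p24, p25, p9}, which has 4 elements.

4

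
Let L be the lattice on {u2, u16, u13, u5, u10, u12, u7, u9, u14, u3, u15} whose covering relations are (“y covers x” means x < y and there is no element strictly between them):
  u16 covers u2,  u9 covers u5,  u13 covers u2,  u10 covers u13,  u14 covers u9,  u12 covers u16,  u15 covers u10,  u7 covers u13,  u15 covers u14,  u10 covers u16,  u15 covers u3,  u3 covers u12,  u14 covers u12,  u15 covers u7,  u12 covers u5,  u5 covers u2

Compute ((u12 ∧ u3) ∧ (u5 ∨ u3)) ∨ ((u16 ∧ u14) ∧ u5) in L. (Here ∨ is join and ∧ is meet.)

u12

u12 ∧ u3 = u12
u5 ∨ u3 = u3
u12 ∧ u3 = u12
u16 ∧ u14 = u16
u16 ∧ u5 = u2
u12 ∨ u2 = u12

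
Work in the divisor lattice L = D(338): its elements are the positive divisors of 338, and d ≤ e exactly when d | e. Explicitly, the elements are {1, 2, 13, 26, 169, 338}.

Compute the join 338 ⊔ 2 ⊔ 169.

Common upper bounds of {338, 2, 169}: 338.
The least among these is 338.

338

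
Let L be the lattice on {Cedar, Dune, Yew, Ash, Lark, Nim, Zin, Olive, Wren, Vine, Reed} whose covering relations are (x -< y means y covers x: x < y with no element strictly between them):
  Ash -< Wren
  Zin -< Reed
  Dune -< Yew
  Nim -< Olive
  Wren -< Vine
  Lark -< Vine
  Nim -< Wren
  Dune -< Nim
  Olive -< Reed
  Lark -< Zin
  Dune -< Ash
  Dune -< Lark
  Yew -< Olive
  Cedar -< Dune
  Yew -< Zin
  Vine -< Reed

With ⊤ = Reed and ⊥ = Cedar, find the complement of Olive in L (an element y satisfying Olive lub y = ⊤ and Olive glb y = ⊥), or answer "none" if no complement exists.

For every candidate y, either Olive ∨ y ≠ Reed or Olive ∧ y ≠ Cedar; no complement exists.

none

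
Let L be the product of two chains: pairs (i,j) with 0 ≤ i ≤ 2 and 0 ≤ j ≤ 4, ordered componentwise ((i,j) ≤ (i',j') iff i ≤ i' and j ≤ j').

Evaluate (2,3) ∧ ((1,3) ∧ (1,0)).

(1,0)

(1,3) ∧ (1,0) = (1,0)
(2,3) ∧ (1,0) = (1,0)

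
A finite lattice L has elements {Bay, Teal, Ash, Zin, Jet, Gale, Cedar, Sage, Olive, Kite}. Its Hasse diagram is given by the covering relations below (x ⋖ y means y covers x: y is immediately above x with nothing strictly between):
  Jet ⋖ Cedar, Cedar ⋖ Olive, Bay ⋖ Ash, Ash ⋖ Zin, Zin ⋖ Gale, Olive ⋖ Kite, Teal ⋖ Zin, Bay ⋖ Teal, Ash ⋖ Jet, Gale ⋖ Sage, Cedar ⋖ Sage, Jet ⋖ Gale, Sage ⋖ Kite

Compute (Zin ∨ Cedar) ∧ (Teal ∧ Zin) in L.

Teal

Zin ∨ Cedar = Sage
Teal ∧ Zin = Teal
Sage ∧ Teal = Teal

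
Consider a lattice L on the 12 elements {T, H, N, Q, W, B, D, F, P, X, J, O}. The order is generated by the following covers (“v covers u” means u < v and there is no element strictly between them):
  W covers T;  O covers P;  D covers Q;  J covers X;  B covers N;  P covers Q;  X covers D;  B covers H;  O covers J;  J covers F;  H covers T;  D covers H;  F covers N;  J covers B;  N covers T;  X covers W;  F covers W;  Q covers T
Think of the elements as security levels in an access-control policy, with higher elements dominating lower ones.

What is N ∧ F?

N

Common lower bounds of {N, F}: N, T.
The greatest among these is N.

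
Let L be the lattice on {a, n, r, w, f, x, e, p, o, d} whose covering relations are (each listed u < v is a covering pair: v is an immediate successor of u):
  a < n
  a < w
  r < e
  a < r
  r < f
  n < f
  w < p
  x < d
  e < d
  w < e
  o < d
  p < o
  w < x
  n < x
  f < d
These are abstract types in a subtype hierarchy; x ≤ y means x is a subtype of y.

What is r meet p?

Common lower bounds of {r, p}: a.
The greatest among these is a.

a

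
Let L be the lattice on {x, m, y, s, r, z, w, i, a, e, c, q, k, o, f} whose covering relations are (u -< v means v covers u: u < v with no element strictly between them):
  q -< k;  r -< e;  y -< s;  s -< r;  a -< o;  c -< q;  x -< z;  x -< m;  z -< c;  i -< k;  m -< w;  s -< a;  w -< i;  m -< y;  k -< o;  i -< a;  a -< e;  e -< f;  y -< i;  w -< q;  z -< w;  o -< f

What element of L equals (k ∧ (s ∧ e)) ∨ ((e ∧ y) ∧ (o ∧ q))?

y

s ∧ e = s
k ∧ s = y
e ∧ y = y
o ∧ q = q
y ∧ q = m
y ∨ m = y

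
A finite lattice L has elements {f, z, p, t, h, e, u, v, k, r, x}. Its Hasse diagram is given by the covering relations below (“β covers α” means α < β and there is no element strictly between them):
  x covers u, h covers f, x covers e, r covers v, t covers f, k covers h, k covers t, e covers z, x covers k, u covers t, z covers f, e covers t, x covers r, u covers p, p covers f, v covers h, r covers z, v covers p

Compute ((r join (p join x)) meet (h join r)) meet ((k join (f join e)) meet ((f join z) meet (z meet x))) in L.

p ∨ x = x
r ∨ x = x
h ∨ r = r
x ∧ r = r
f ∨ e = e
k ∨ e = x
f ∨ z = z
z ∧ x = z
z ∧ z = z
x ∧ z = z
r ∧ z = z

z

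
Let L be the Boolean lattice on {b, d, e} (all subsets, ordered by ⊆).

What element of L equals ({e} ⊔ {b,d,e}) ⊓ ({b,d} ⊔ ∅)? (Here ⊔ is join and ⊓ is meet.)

{b,d}

{e} ∨ {b,d,e} = {b,d,e}
{b,d} ∨ ∅ = {b,d}
{b,d,e} ∧ {b,d} = {b,d}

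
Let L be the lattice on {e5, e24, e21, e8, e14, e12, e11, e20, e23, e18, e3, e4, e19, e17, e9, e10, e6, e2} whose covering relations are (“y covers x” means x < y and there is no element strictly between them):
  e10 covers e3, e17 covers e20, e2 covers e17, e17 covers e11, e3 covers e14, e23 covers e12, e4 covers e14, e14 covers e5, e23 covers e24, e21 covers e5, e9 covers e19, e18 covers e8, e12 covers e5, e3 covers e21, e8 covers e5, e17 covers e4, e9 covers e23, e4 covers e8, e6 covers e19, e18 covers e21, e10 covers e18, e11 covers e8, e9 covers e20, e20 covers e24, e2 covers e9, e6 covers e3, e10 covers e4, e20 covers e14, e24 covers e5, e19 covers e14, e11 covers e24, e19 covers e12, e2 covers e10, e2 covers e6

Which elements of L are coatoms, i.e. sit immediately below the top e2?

e10, e17, e6, e9

The coatoms are exactly the elements covered by e2: e10, e17, e6, e9.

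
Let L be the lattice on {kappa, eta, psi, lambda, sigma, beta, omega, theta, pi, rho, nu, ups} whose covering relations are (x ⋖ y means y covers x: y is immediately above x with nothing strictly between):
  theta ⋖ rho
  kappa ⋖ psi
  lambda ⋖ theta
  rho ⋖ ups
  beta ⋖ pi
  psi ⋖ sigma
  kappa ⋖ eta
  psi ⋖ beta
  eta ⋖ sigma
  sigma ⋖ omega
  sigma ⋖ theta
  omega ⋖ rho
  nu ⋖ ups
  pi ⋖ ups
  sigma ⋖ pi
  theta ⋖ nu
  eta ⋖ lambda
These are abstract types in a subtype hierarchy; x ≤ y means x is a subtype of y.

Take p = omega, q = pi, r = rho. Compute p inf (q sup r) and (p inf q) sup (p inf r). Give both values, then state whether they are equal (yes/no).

omega; omega; yes

q sup r = ups, so p inf (q sup r) = omega inf ups = omega.
p inf q = sigma and p inf r = omega, so (p inf q) sup (p inf r) = sigma sup omega = omega.
Equal: yes.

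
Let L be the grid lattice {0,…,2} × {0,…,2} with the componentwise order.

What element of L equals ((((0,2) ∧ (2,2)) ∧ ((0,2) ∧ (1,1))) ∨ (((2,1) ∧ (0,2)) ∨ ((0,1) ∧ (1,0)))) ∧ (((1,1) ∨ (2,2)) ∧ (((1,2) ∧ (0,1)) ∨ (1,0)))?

(0,1)

(0,2) ∧ (2,2) = (0,2)
(0,2) ∧ (1,1) = (0,1)
(0,2) ∧ (0,1) = (0,1)
(2,1) ∧ (0,2) = (0,1)
(0,1) ∧ (1,0) = (0,0)
(0,1) ∨ (0,0) = (0,1)
(0,1) ∨ (0,1) = (0,1)
(1,1) ∨ (2,2) = (2,2)
(1,2) ∧ (0,1) = (0,1)
(0,1) ∨ (1,0) = (1,1)
(2,2) ∧ (1,1) = (1,1)
(0,1) ∧ (1,1) = (0,1)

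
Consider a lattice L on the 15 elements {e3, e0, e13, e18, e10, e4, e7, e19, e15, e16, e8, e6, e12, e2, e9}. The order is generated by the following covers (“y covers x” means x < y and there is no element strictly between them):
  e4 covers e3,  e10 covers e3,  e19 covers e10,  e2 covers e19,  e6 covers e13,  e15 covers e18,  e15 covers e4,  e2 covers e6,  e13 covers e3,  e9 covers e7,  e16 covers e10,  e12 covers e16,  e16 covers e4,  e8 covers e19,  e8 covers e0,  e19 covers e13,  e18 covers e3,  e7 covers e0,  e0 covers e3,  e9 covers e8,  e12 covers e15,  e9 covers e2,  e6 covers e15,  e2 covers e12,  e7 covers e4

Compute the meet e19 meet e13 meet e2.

Common lower bounds of {e19, e13, e2}: e13, e3.
The greatest among these is e13.

e13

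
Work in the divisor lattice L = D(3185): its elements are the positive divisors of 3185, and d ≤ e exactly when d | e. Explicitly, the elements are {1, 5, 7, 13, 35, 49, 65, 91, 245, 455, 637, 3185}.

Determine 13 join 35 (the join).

In the divisibility order, the join is the least common multiple: lcm(13, 35) = 455.

455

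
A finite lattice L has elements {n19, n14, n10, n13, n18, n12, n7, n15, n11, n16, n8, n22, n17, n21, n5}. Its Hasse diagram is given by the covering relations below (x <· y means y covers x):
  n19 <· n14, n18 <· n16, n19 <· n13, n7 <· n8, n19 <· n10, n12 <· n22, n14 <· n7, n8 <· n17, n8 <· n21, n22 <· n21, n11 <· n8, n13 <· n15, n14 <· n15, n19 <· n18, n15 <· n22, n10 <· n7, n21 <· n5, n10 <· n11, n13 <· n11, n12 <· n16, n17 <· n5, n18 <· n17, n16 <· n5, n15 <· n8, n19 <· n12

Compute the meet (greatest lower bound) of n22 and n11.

n13

Common lower bounds of {n22, n11}: n13, n19.
The greatest among these is n13.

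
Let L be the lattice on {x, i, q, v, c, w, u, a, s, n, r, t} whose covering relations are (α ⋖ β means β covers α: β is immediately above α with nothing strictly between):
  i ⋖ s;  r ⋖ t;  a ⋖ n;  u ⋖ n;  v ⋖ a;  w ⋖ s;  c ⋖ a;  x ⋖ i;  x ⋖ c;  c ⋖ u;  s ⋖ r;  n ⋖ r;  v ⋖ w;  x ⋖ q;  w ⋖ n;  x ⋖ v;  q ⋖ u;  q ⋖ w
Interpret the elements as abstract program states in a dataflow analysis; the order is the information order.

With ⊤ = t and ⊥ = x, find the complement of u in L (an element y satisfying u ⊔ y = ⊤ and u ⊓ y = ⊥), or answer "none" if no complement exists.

none

For every candidate y, either u ∨ y ≠ t or u ∧ y ≠ x; no complement exists.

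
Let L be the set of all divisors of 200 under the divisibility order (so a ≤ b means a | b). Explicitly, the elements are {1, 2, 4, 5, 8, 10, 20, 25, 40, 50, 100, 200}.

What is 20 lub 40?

40

In the divisibility order, the join is the least common multiple: lcm(20, 40) = 40.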